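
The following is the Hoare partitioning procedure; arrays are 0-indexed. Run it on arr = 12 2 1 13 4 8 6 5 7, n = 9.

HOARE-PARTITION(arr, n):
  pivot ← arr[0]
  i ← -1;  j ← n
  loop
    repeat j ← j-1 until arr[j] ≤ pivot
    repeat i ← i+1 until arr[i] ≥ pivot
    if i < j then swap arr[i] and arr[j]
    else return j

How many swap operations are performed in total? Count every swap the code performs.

pivot = arr[0] = 12; i = -1, j = 9
j→8 (arr[8]=7≤12), i→0 (arr[0]=12≥12); i<j, swap → 7 2 1 13 4 8 6 5 12
j→7 (arr[7]=5≤12), i→3 (arr[3]=13≥12); i<j, swap → 7 2 1 5 4 8 6 13 12
j→6, i→7; i≥j, return j=6. arr = 7 2 1 5 4 8 6 13 12

2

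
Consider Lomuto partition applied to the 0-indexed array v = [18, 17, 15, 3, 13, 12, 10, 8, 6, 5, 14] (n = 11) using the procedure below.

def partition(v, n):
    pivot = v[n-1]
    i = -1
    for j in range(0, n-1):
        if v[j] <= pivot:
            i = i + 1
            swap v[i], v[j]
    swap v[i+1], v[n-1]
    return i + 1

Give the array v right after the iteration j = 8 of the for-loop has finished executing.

pivot = v[10] = 14; i = -1
j=0: v[0]=18 > 14 → no swap
j=1: v[1]=17 > 14 → no swap
j=2: v[2]=15 > 14 → no swap
j=3: v[3]=3 ≤ 14 → i=0, swap v[0],v[3] → [3, 17, 15, 18, 13, 12, 10, 8, 6, 5, 14]
j=4: v[4]=13 ≤ 14 → i=1, swap v[1],v[4] → [3, 13, 15, 18, 17, 12, 10, 8, 6, 5, 14]
j=5: v[5]=12 ≤ 14 → i=2, swap v[2],v[5] → [3, 13, 12, 18, 17, 15, 10, 8, 6, 5, 14]
j=6: v[6]=10 ≤ 14 → i=3, swap v[3],v[6] → [3, 13, 12, 10, 17, 15, 18, 8, 6, 5, 14]
j=7: v[7]=8 ≤ 14 → i=4, swap v[4],v[7] → [3, 13, 12, 10, 8, 15, 18, 17, 6, 5, 14]
j=8: v[8]=6 ≤ 14 → i=5, swap v[5],v[8] → [3, 13, 12, 10, 8, 6, 18, 17, 15, 5, 14]
(after j=8) v = [3, 13, 12, 10, 8, 6, 18, 17, 15, 5, 14]

[3, 13, 12, 10, 8, 6, 18, 17, 15, 5, 14]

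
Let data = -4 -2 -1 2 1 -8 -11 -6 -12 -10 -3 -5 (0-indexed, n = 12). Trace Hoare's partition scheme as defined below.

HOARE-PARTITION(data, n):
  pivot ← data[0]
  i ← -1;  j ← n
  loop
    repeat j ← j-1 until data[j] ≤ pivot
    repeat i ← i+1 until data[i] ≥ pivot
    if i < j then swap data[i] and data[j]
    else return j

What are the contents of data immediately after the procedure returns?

-5 -10 -12 -6 -11 -8 1 2 -1 -2 -3 -4

pivot = data[0] = -4; i = -1, j = 12
j→11 (data[11]=-5≤-4), i→0 (data[0]=-4≥-4); i<j, swap → -5 -2 -1 2 1 -8 -11 -6 -12 -10 -3 -4
j→9 (data[9]=-10≤-4), i→1 (data[1]=-2≥-4); i<j, swap → -5 -10 -1 2 1 -8 -11 -6 -12 -2 -3 -4
j→8 (data[8]=-12≤-4), i→2 (data[2]=-1≥-4); i<j, swap → -5 -10 -12 2 1 -8 -11 -6 -1 -2 -3 -4
j→7 (data[7]=-6≤-4), i→3 (data[3]=2≥-4); i<j, swap → -5 -10 -12 -6 1 -8 -11 2 -1 -2 -3 -4
j→6 (data[6]=-11≤-4), i→4 (data[4]=1≥-4); i<j, swap → -5 -10 -12 -6 -11 -8 1 2 -1 -2 -3 -4
j→5, i→6; i≥j, return j=5. data = -5 -10 -12 -6 -11 -8 1 2 -1 -2 -3 -4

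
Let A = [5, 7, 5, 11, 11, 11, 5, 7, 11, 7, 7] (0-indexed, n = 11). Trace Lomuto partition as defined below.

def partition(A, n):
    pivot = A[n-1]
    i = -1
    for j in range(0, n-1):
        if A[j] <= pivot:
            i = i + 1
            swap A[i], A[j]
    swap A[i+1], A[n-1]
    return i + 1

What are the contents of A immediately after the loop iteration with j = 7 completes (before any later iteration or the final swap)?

[5, 7, 5, 5, 7, 11, 11, 11, 11, 7, 7]

pivot=7, i=-1
j=0: 5≤7, i=0, swap(0,0) ⇒ [5, 7, 5, 11, 11, 11, 5, 7, 11, 7, 7]
j=1: 7≤7, i=1, swap(1,1) ⇒ [5, 7, 5, 11, 11, 11, 5, 7, 11, 7, 7]
j=2: 5≤7, i=2, swap(2,2) ⇒ [5, 7, 5, 11, 11, 11, 5, 7, 11, 7, 7]
j=3: 11>7, skip
j=4: 11>7, skip
j=5: 11>7, skip
j=6: 5≤7, i=3, swap(3,6) ⇒ [5, 7, 5, 5, 11, 11, 11, 7, 11, 7, 7]
j=7: 7≤7, i=4, swap(4,7) ⇒ [5, 7, 5, 5, 7, 11, 11, 11, 11, 7, 7]
(after j=7) A = [5, 7, 5, 5, 7, 11, 11, 11, 11, 7, 7]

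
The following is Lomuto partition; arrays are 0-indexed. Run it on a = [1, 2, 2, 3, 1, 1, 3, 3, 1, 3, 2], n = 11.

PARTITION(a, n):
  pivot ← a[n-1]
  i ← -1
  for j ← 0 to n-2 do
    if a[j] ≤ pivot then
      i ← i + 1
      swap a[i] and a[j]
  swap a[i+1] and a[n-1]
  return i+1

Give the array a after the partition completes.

pivot=2, i=-1
j=0: 1≤2, i=0, swap(0,0) ⇒ [1, 2, 2, 3, 1, 1, 3, 3, 1, 3, 2]
j=1: 2≤2, i=1, swap(1,1) ⇒ [1, 2, 2, 3, 1, 1, 3, 3, 1, 3, 2]
j=2: 2≤2, i=2, swap(2,2) ⇒ [1, 2, 2, 3, 1, 1, 3, 3, 1, 3, 2]
j=3: 3>2, skip
j=4: 1≤2, i=3, swap(3,4) ⇒ [1, 2, 2, 1, 3, 1, 3, 3, 1, 3, 2]
j=5: 1≤2, i=4, swap(4,5) ⇒ [1, 2, 2, 1, 1, 3, 3, 3, 1, 3, 2]
j=6: 3>2, skip
j=7: 3>2, skip
j=8: 1≤2, i=5, swap(5,8) ⇒ [1, 2, 2, 1, 1, 1, 3, 3, 3, 3, 2]
j=9: 3>2, skip
swap(6,10) ⇒ [1, 2, 2, 1, 1, 1, 2, 3, 3, 3, 3]; return 6

[1, 2, 2, 1, 1, 1, 2, 3, 3, 3, 3]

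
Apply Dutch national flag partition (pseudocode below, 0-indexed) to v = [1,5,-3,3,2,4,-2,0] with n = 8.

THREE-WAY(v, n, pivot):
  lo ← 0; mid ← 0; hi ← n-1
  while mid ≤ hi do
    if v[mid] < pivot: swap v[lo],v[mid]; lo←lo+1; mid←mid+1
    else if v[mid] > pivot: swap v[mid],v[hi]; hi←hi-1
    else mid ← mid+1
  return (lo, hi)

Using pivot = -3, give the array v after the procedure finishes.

[-3,5,3,2,4,-2,0,1]

pivot = -3; lo=0, mid=0, hi=7
v[mid]=1>-3: swap v[0],v[7]; hi=6 → [0,5,-3,3,2,4,-2,1]
v[mid]=0>-3: swap v[0],v[6]; hi=5 → [-2,5,-3,3,2,4,0,1]
v[mid]=-2>-3: swap v[0],v[5]; hi=4 → [4,5,-3,3,2,-2,0,1]
v[mid]=4>-3: swap v[0],v[4]; hi=3 → [2,5,-3,3,4,-2,0,1]
v[mid]=2>-3: swap v[0],v[3]; hi=2 → [3,5,-3,2,4,-2,0,1]
v[mid]=3>-3: swap v[0],v[2]; hi=1 → [-3,5,3,2,4,-2,0,1]
v[mid]=-3=-3: mid=1
v[mid]=5>-3: swap v[1],v[1]; hi=0 → [-3,5,3,2,4,-2,0,1]
end: lo=0, hi=0; v = [-3,5,3,2,4,-2,0,1]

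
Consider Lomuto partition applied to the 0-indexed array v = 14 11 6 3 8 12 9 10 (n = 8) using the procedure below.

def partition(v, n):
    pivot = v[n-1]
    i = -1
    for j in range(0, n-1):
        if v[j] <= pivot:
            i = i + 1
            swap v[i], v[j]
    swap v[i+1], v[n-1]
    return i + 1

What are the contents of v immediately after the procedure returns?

6 3 8 9 10 12 11 14

pivot = v[7] = 10; i = -1
j=0: v[0]=14 > 10 → no swap
j=1: v[1]=11 > 10 → no swap
j=2: v[2]=6 ≤ 10 → i=0, swap v[0],v[2] → 6 11 14 3 8 12 9 10
j=3: v[3]=3 ≤ 10 → i=1, swap v[1],v[3] → 6 3 14 11 8 12 9 10
j=4: v[4]=8 ≤ 10 → i=2, swap v[2],v[4] → 6 3 8 11 14 12 9 10
j=5: v[5]=12 > 10 → no swap
j=6: v[6]=9 ≤ 10 → i=3, swap v[3],v[6] → 6 3 8 9 14 12 11 10
final swap v[4],v[7] → 6 3 8 9 10 12 11 14; return 4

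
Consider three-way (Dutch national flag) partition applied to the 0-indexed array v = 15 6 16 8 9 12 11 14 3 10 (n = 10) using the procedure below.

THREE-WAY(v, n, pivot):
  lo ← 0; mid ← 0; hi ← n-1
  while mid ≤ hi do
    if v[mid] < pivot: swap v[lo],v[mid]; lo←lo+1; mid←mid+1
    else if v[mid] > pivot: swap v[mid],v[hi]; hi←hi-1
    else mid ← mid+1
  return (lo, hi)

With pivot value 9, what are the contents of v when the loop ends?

3 6 8 9 12 11 14 16 10 15

pivot = 9; lo=0, mid=0, hi=9
v[mid]=15>9: swap v[0],v[9]; hi=8 → 10 6 16 8 9 12 11 14 3 15
v[mid]=10>9: swap v[0],v[8]; hi=7 → 3 6 16 8 9 12 11 14 10 15
v[mid]=3<9: swap v[0],v[0]; lo=1,mid=1 → 3 6 16 8 9 12 11 14 10 15
v[mid]=6<9: swap v[1],v[1]; lo=2,mid=2 → 3 6 16 8 9 12 11 14 10 15
v[mid]=16>9: swap v[2],v[7]; hi=6 → 3 6 14 8 9 12 11 16 10 15
v[mid]=14>9: swap v[2],v[6]; hi=5 → 3 6 11 8 9 12 14 16 10 15
v[mid]=11>9: swap v[2],v[5]; hi=4 → 3 6 12 8 9 11 14 16 10 15
v[mid]=12>9: swap v[2],v[4]; hi=3 → 3 6 9 8 12 11 14 16 10 15
v[mid]=9=9: mid=3
v[mid]=8<9: swap v[2],v[3]; lo=3,mid=4 → 3 6 8 9 12 11 14 16 10 15
end: lo=3, hi=3; v = 3 6 8 9 12 11 14 16 10 15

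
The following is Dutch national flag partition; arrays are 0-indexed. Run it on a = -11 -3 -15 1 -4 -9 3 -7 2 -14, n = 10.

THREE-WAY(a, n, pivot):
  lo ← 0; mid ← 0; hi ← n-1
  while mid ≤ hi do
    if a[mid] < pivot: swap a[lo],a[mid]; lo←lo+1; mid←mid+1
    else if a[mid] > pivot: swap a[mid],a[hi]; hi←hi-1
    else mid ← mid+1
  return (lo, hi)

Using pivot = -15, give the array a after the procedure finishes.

pivot = -15; lo=0, mid=0, hi=9
a[mid]=-11>-15: swap a[0],a[9]; hi=8 → -14 -3 -15 1 -4 -9 3 -7 2 -11
a[mid]=-14>-15: swap a[0],a[8]; hi=7 → 2 -3 -15 1 -4 -9 3 -7 -14 -11
a[mid]=2>-15: swap a[0],a[7]; hi=6 → -7 -3 -15 1 -4 -9 3 2 -14 -11
a[mid]=-7>-15: swap a[0],a[6]; hi=5 → 3 -3 -15 1 -4 -9 -7 2 -14 -11
a[mid]=3>-15: swap a[0],a[5]; hi=4 → -9 -3 -15 1 -4 3 -7 2 -14 -11
a[mid]=-9>-15: swap a[0],a[4]; hi=3 → -4 -3 -15 1 -9 3 -7 2 -14 -11
a[mid]=-4>-15: swap a[0],a[3]; hi=2 → 1 -3 -15 -4 -9 3 -7 2 -14 -11
a[mid]=1>-15: swap a[0],a[2]; hi=1 → -15 -3 1 -4 -9 3 -7 2 -14 -11
a[mid]=-15=-15: mid=1
a[mid]=-3>-15: swap a[1],a[1]; hi=0 → -15 -3 1 -4 -9 3 -7 2 -14 -11
end: lo=0, hi=0; a = -15 -3 1 -4 -9 3 -7 2 -14 -11

-15 -3 1 -4 -9 3 -7 2 -14 -11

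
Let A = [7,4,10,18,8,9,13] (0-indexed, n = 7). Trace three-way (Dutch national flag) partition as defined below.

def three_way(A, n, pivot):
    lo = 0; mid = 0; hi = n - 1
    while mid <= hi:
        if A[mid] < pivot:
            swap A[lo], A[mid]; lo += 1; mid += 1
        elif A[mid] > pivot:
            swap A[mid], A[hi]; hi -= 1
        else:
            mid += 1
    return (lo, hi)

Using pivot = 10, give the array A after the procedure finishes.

[7,4,9,8,10,13,18]

lo=0 mid=0 hi=6
7<10: swap(0,0), lo=1 mid=1 ⇒ [7,4,10,18,8,9,13]
4<10: swap(1,1), lo=2 mid=2 ⇒ [7,4,10,18,8,9,13]
10=10: mid=3
18>10: swap(3,6), hi=5 ⇒ [7,4,10,13,8,9,18]
13>10: swap(3,5), hi=4 ⇒ [7,4,10,9,8,13,18]
9<10: swap(2,3), lo=3 mid=4 ⇒ [7,4,9,10,8,13,18]
8<10: swap(3,4), lo=4 mid=5 ⇒ [7,4,9,8,10,13,18]
done. lo=4 hi=4; A=[7,4,9,8,10,13,18]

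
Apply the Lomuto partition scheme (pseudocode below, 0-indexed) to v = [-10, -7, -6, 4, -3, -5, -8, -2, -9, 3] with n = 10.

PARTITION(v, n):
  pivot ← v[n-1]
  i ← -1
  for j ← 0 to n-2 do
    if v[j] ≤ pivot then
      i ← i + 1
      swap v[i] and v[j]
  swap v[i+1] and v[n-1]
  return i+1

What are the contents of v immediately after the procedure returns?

pivot=3, i=-1
j=0: -10≤3, i=0, swap(0,0) ⇒ [-10, -7, -6, 4, -3, -5, -8, -2, -9, 3]
j=1: -7≤3, i=1, swap(1,1) ⇒ [-10, -7, -6, 4, -3, -5, -8, -2, -9, 3]
j=2: -6≤3, i=2, swap(2,2) ⇒ [-10, -7, -6, 4, -3, -5, -8, -2, -9, 3]
j=3: 4>3, skip
j=4: -3≤3, i=3, swap(3,4) ⇒ [-10, -7, -6, -3, 4, -5, -8, -2, -9, 3]
j=5: -5≤3, i=4, swap(4,5) ⇒ [-10, -7, -6, -3, -5, 4, -8, -2, -9, 3]
j=6: -8≤3, i=5, swap(5,6) ⇒ [-10, -7, -6, -3, -5, -8, 4, -2, -9, 3]
j=7: -2≤3, i=6, swap(6,7) ⇒ [-10, -7, -6, -3, -5, -8, -2, 4, -9, 3]
j=8: -9≤3, i=7, swap(7,8) ⇒ [-10, -7, -6, -3, -5, -8, -2, -9, 4, 3]
swap(8,9) ⇒ [-10, -7, -6, -3, -5, -8, -2, -9, 3, 4]; return 8

[-10, -7, -6, -3, -5, -8, -2, -9, 3, 4]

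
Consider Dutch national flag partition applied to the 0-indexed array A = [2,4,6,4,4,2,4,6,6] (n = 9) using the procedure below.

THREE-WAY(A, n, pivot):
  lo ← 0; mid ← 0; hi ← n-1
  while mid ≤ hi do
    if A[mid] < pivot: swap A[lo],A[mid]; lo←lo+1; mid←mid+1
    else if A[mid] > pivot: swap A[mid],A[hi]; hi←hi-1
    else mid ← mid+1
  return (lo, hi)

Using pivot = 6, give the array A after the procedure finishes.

[2,4,4,4,2,4,6,6,6]

pivot = 6; lo=0, mid=0, hi=8
A[mid]=2<6: swap A[0],A[0]; lo=1,mid=1 → [2,4,6,4,4,2,4,6,6]
A[mid]=4<6: swap A[1],A[1]; lo=2,mid=2 → [2,4,6,4,4,2,4,6,6]
A[mid]=6=6: mid=3
A[mid]=4<6: swap A[2],A[3]; lo=3,mid=4 → [2,4,4,6,4,2,4,6,6]
A[mid]=4<6: swap A[3],A[4]; lo=4,mid=5 → [2,4,4,4,6,2,4,6,6]
A[mid]=2<6: swap A[4],A[5]; lo=5,mid=6 → [2,4,4,4,2,6,4,6,6]
A[mid]=4<6: swap A[5],A[6]; lo=6,mid=7 → [2,4,4,4,2,4,6,6,6]
A[mid]=6=6: mid=8
A[mid]=6=6: mid=9
end: lo=6, hi=8; A = [2,4,4,4,2,4,6,6,6]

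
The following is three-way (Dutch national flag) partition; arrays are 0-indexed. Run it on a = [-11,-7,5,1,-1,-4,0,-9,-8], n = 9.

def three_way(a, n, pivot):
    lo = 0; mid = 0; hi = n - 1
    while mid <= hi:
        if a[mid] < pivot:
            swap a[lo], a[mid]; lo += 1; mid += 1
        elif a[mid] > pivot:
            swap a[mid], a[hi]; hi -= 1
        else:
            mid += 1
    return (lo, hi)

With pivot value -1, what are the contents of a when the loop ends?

lo=0 mid=0 hi=8
-11<-1: swap(0,0), lo=1 mid=1 ⇒ [-11,-7,5,1,-1,-4,0,-9,-8]
-7<-1: swap(1,1), lo=2 mid=2 ⇒ [-11,-7,5,1,-1,-4,0,-9,-8]
5>-1: swap(2,8), hi=7 ⇒ [-11,-7,-8,1,-1,-4,0,-9,5]
-8<-1: swap(2,2), lo=3 mid=3 ⇒ [-11,-7,-8,1,-1,-4,0,-9,5]
1>-1: swap(3,7), hi=6 ⇒ [-11,-7,-8,-9,-1,-4,0,1,5]
-9<-1: swap(3,3), lo=4 mid=4 ⇒ [-11,-7,-8,-9,-1,-4,0,1,5]
-1=-1: mid=5
-4<-1: swap(4,5), lo=5 mid=6 ⇒ [-11,-7,-8,-9,-4,-1,0,1,5]
0>-1: swap(6,6), hi=5 ⇒ [-11,-7,-8,-9,-4,-1,0,1,5]
done. lo=5 hi=5; a=[-11,-7,-8,-9,-4,-1,0,1,5]

[-11,-7,-8,-9,-4,-1,0,1,5]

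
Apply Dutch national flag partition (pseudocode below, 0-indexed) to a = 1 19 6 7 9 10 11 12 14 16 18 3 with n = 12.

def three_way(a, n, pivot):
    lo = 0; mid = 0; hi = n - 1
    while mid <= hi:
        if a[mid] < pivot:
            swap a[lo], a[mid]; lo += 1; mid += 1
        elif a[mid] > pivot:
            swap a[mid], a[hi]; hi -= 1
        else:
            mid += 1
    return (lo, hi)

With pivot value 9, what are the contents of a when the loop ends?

lo=0 mid=0 hi=11
1<9: swap(0,0), lo=1 mid=1 ⇒ 1 19 6 7 9 10 11 12 14 16 18 3
19>9: swap(1,11), hi=10 ⇒ 1 3 6 7 9 10 11 12 14 16 18 19
3<9: swap(1,1), lo=2 mid=2 ⇒ 1 3 6 7 9 10 11 12 14 16 18 19
6<9: swap(2,2), lo=3 mid=3 ⇒ 1 3 6 7 9 10 11 12 14 16 18 19
7<9: swap(3,3), lo=4 mid=4 ⇒ 1 3 6 7 9 10 11 12 14 16 18 19
9=9: mid=5
10>9: swap(5,10), hi=9 ⇒ 1 3 6 7 9 18 11 12 14 16 10 19
18>9: swap(5,9), hi=8 ⇒ 1 3 6 7 9 16 11 12 14 18 10 19
16>9: swap(5,8), hi=7 ⇒ 1 3 6 7 9 14 11 12 16 18 10 19
14>9: swap(5,7), hi=6 ⇒ 1 3 6 7 9 12 11 14 16 18 10 19
12>9: swap(5,6), hi=5 ⇒ 1 3 6 7 9 11 12 14 16 18 10 19
11>9: swap(5,5), hi=4 ⇒ 1 3 6 7 9 11 12 14 16 18 10 19
done. lo=4 hi=4; a=1 3 6 7 9 11 12 14 16 18 10 19

1 3 6 7 9 11 12 14 16 18 10 19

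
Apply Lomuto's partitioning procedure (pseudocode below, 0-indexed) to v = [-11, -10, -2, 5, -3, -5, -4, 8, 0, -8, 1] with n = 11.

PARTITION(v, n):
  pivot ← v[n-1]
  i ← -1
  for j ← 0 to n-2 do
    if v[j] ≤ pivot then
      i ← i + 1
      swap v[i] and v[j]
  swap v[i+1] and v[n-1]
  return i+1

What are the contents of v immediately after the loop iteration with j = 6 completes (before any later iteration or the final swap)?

pivot=1, i=-1
j=0: -11≤1, i=0, swap(0,0) ⇒ [-11, -10, -2, 5, -3, -5, -4, 8, 0, -8, 1]
j=1: -10≤1, i=1, swap(1,1) ⇒ [-11, -10, -2, 5, -3, -5, -4, 8, 0, -8, 1]
j=2: -2≤1, i=2, swap(2,2) ⇒ [-11, -10, -2, 5, -3, -5, -4, 8, 0, -8, 1]
j=3: 5>1, skip
j=4: -3≤1, i=3, swap(3,4) ⇒ [-11, -10, -2, -3, 5, -5, -4, 8, 0, -8, 1]
j=5: -5≤1, i=4, swap(4,5) ⇒ [-11, -10, -2, -3, -5, 5, -4, 8, 0, -8, 1]
j=6: -4≤1, i=5, swap(5,6) ⇒ [-11, -10, -2, -3, -5, -4, 5, 8, 0, -8, 1]
(after j=6) v = [-11, -10, -2, -3, -5, -4, 5, 8, 0, -8, 1]

[-11, -10, -2, -3, -5, -4, 5, 8, 0, -8, 1]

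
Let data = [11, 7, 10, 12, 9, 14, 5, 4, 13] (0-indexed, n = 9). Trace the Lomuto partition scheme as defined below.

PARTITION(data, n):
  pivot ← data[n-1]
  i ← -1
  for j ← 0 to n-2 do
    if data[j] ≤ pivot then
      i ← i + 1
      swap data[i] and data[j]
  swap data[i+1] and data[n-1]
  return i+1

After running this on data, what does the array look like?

[11, 7, 10, 12, 9, 5, 4, 13, 14]

pivot=13, i=-1
j=0: 11≤13, i=0, swap(0,0) ⇒ [11, 7, 10, 12, 9, 14, 5, 4, 13]
j=1: 7≤13, i=1, swap(1,1) ⇒ [11, 7, 10, 12, 9, 14, 5, 4, 13]
j=2: 10≤13, i=2, swap(2,2) ⇒ [11, 7, 10, 12, 9, 14, 5, 4, 13]
j=3: 12≤13, i=3, swap(3,3) ⇒ [11, 7, 10, 12, 9, 14, 5, 4, 13]
j=4: 9≤13, i=4, swap(4,4) ⇒ [11, 7, 10, 12, 9, 14, 5, 4, 13]
j=5: 14>13, skip
j=6: 5≤13, i=5, swap(5,6) ⇒ [11, 7, 10, 12, 9, 5, 14, 4, 13]
j=7: 4≤13, i=6, swap(6,7) ⇒ [11, 7, 10, 12, 9, 5, 4, 14, 13]
swap(7,8) ⇒ [11, 7, 10, 12, 9, 5, 4, 13, 14]; return 7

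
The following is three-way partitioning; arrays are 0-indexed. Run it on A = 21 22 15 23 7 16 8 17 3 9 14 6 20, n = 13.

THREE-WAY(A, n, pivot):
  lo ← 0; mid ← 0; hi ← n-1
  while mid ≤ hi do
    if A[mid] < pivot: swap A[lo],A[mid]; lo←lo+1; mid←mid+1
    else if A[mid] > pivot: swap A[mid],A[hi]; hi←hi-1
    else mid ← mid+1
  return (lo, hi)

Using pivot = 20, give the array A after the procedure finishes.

6 15 14 7 16 8 17 3 9 20 23 22 21

lo=0 mid=0 hi=12
21>20: swap(0,12), hi=11 ⇒ 20 22 15 23 7 16 8 17 3 9 14 6 21
20=20: mid=1
22>20: swap(1,11), hi=10 ⇒ 20 6 15 23 7 16 8 17 3 9 14 22 21
6<20: swap(0,1), lo=1 mid=2 ⇒ 6 20 15 23 7 16 8 17 3 9 14 22 21
15<20: swap(1,2), lo=2 mid=3 ⇒ 6 15 20 23 7 16 8 17 3 9 14 22 21
23>20: swap(3,10), hi=9 ⇒ 6 15 20 14 7 16 8 17 3 9 23 22 21
14<20: swap(2,3), lo=3 mid=4 ⇒ 6 15 14 20 7 16 8 17 3 9 23 22 21
7<20: swap(3,4), lo=4 mid=5 ⇒ 6 15 14 7 20 16 8 17 3 9 23 22 21
16<20: swap(4,5), lo=5 mid=6 ⇒ 6 15 14 7 16 20 8 17 3 9 23 22 21
8<20: swap(5,6), lo=6 mid=7 ⇒ 6 15 14 7 16 8 20 17 3 9 23 22 21
17<20: swap(6,7), lo=7 mid=8 ⇒ 6 15 14 7 16 8 17 20 3 9 23 22 21
3<20: swap(7,8), lo=8 mid=9 ⇒ 6 15 14 7 16 8 17 3 20 9 23 22 21
9<20: swap(8,9), lo=9 mid=10 ⇒ 6 15 14 7 16 8 17 3 9 20 23 22 21
done. lo=9 hi=9; A=6 15 14 7 16 8 17 3 9 20 23 22 21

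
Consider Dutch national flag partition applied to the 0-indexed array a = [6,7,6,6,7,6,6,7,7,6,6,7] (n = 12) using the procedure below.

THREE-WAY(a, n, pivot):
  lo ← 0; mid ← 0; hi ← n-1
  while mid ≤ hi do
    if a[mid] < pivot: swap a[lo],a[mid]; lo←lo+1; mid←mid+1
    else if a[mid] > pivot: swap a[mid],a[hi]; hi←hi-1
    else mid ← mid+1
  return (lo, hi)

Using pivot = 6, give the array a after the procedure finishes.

pivot = 6; lo=0, mid=0, hi=11
a[mid]=6=6: mid=1
a[mid]=7>6: swap a[1],a[11]; hi=10 → [6,7,6,6,7,6,6,7,7,6,6,7]
a[mid]=7>6: swap a[1],a[10]; hi=9 → [6,6,6,6,7,6,6,7,7,6,7,7]
a[mid]=6=6: mid=2
a[mid]=6=6: mid=3
a[mid]=6=6: mid=4
a[mid]=7>6: swap a[4],a[9]; hi=8 → [6,6,6,6,6,6,6,7,7,7,7,7]
a[mid]=6=6: mid=5
a[mid]=6=6: mid=6
a[mid]=6=6: mid=7
a[mid]=7>6: swap a[7],a[8]; hi=7 → [6,6,6,6,6,6,6,7,7,7,7,7]
a[mid]=7>6: swap a[7],a[7]; hi=6 → [6,6,6,6,6,6,6,7,7,7,7,7]
end: lo=0, hi=6; a = [6,6,6,6,6,6,6,7,7,7,7,7]

[6,6,6,6,6,6,6,7,7,7,7,7]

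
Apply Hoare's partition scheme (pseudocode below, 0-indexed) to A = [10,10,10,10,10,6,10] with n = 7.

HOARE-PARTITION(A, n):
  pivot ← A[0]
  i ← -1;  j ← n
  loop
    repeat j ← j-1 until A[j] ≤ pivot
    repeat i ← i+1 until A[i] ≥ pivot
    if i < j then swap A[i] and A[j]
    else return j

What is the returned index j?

3

pivot = A[0] = 10; i = -1, j = 7
j→6 (A[6]=10≤10), i→0 (A[0]=10≥10); i<j, swap → [10,10,10,10,10,6,10]
j→5 (A[5]=6≤10), i→1 (A[1]=10≥10); i<j, swap → [10,6,10,10,10,10,10]
j→4 (A[4]=10≤10), i→2 (A[2]=10≥10); i<j, swap → [10,6,10,10,10,10,10]
j→3, i→3; i≥j, return j=3. A = [10,6,10,10,10,10,10]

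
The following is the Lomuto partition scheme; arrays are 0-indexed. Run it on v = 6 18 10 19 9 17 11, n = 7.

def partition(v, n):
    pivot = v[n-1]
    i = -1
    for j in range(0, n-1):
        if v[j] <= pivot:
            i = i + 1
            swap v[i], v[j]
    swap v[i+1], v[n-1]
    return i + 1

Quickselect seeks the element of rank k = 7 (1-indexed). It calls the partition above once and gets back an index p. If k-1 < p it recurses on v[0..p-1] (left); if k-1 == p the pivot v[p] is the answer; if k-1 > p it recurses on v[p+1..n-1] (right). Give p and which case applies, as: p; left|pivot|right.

3; right

pivot=11, i=-1
j=0: 6≤11, i=0, swap(0,0) ⇒ 6 18 10 19 9 17 11
j=1: 18>11, skip
j=2: 10≤11, i=1, swap(1,2) ⇒ 6 10 18 19 9 17 11
j=3: 19>11, skip
j=4: 9≤11, i=2, swap(2,4) ⇒ 6 10 9 19 18 17 11
j=5: 17>11, skip
swap(3,6) ⇒ 6 10 9 11 18 17 19; return 3
p = 3; k-1 = 6 > 3 ⇒ right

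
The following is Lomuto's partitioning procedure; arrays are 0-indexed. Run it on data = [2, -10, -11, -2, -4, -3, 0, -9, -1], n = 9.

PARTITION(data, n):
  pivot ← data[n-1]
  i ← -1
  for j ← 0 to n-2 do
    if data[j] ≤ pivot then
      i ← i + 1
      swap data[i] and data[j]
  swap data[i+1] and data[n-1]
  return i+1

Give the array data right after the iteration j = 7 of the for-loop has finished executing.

pivot = data[8] = -1; i = -1
j=0: data[0]=2 > -1 → no swap
j=1: data[1]=-10 ≤ -1 → i=0, swap data[0],data[1] → [-10, 2, -11, -2, -4, -3, 0, -9, -1]
j=2: data[2]=-11 ≤ -1 → i=1, swap data[1],data[2] → [-10, -11, 2, -2, -4, -3, 0, -9, -1]
j=3: data[3]=-2 ≤ -1 → i=2, swap data[2],data[3] → [-10, -11, -2, 2, -4, -3, 0, -9, -1]
j=4: data[4]=-4 ≤ -1 → i=3, swap data[3],data[4] → [-10, -11, -2, -4, 2, -3, 0, -9, -1]
j=5: data[5]=-3 ≤ -1 → i=4, swap data[4],data[5] → [-10, -11, -2, -4, -3, 2, 0, -9, -1]
j=6: data[6]=0 > -1 → no swap
j=7: data[7]=-9 ≤ -1 → i=5, swap data[5],data[7] → [-10, -11, -2, -4, -3, -9, 0, 2, -1]
(after j=7) data = [-10, -11, -2, -4, -3, -9, 0, 2, -1]

[-10, -11, -2, -4, -3, -9, 0, 2, -1]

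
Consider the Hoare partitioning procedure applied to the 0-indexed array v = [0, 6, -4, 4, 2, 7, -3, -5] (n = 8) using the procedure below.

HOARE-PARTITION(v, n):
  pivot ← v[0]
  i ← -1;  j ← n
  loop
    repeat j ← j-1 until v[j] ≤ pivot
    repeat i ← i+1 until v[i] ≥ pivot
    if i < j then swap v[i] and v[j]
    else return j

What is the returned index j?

2

pivot=0
j stops at 7 (-5), i stops at 0 (0); swap ⇒ [-5, 6, -4, 4, 2, 7, -3, 0]
j stops at 6 (-3), i stops at 1 (6); swap ⇒ [-5, -3, -4, 4, 2, 7, 6, 0]
j stops at 2, i stops at 3; i≥j ⇒ return 2. v=[-5, -3, -4, 4, 2, 7, 6, 0]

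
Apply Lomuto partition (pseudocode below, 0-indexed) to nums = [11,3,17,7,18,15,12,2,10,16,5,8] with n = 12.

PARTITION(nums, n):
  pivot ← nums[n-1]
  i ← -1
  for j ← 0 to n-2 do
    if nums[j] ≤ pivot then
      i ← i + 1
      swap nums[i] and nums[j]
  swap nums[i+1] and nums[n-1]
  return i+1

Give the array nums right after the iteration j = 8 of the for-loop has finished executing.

pivot=8, i=-1
j=0: 11>8, skip
j=1: 3≤8, i=0, swap(0,1) ⇒ [3,11,17,7,18,15,12,2,10,16,5,8]
j=2: 17>8, skip
j=3: 7≤8, i=1, swap(1,3) ⇒ [3,7,17,11,18,15,12,2,10,16,5,8]
j=4: 18>8, skip
j=5: 15>8, skip
j=6: 12>8, skip
j=7: 2≤8, i=2, swap(2,7) ⇒ [3,7,2,11,18,15,12,17,10,16,5,8]
j=8: 10>8, skip
(after j=8) nums = [3,7,2,11,18,15,12,17,10,16,5,8]

[3,7,2,11,18,15,12,17,10,16,5,8]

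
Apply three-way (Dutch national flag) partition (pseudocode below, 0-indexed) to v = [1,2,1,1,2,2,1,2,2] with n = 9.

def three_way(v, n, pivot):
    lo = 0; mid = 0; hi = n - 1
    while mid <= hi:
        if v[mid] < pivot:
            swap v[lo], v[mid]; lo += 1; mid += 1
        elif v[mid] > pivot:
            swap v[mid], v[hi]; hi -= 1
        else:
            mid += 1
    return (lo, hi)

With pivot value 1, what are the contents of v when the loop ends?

[1,1,1,1,2,2,2,2,2]

lo=0 mid=0 hi=8
1=1: mid=1
2>1: swap(1,8), hi=7 ⇒ [1,2,1,1,2,2,1,2,2]
2>1: swap(1,7), hi=6 ⇒ [1,2,1,1,2,2,1,2,2]
2>1: swap(1,6), hi=5 ⇒ [1,1,1,1,2,2,2,2,2]
1=1: mid=2
1=1: mid=3
1=1: mid=4
2>1: swap(4,5), hi=4 ⇒ [1,1,1,1,2,2,2,2,2]
2>1: swap(4,4), hi=3 ⇒ [1,1,1,1,2,2,2,2,2]
done. lo=0 hi=3; v=[1,1,1,1,2,2,2,2,2]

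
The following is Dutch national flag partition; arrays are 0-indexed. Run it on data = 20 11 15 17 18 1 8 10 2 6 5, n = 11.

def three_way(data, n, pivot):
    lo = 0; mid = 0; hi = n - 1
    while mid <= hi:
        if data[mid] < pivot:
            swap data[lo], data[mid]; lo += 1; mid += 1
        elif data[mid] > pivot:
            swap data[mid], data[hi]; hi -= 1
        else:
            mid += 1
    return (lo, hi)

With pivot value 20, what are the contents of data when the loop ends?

lo=0 mid=0 hi=10
20=20: mid=1
11<20: swap(0,1), lo=1 mid=2 ⇒ 11 20 15 17 18 1 8 10 2 6 5
15<20: swap(1,2), lo=2 mid=3 ⇒ 11 15 20 17 18 1 8 10 2 6 5
17<20: swap(2,3), lo=3 mid=4 ⇒ 11 15 17 20 18 1 8 10 2 6 5
18<20: swap(3,4), lo=4 mid=5 ⇒ 11 15 17 18 20 1 8 10 2 6 5
1<20: swap(4,5), lo=5 mid=6 ⇒ 11 15 17 18 1 20 8 10 2 6 5
8<20: swap(5,6), lo=6 mid=7 ⇒ 11 15 17 18 1 8 20 10 2 6 5
10<20: swap(6,7), lo=7 mid=8 ⇒ 11 15 17 18 1 8 10 20 2 6 5
2<20: swap(7,8), lo=8 mid=9 ⇒ 11 15 17 18 1 8 10 2 20 6 5
6<20: swap(8,9), lo=9 mid=10 ⇒ 11 15 17 18 1 8 10 2 6 20 5
5<20: swap(9,10), lo=10 mid=11 ⇒ 11 15 17 18 1 8 10 2 6 5 20
done. lo=10 hi=10; data=11 15 17 18 1 8 10 2 6 5 20

11 15 17 18 1 8 10 2 6 5 20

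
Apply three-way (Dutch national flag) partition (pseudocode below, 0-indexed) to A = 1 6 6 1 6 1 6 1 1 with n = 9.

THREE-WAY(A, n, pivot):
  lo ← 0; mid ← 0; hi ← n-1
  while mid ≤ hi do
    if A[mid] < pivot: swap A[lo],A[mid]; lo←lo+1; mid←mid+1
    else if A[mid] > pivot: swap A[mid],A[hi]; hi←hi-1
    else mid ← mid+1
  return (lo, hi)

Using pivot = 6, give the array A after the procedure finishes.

1 1 1 1 1 6 6 6 6

pivot = 6; lo=0, mid=0, hi=8
A[mid]=1<6: swap A[0],A[0]; lo=1,mid=1 → 1 6 6 1 6 1 6 1 1
A[mid]=6=6: mid=2
A[mid]=6=6: mid=3
A[mid]=1<6: swap A[1],A[3]; lo=2,mid=4 → 1 1 6 6 6 1 6 1 1
A[mid]=6=6: mid=5
A[mid]=1<6: swap A[2],A[5]; lo=3,mid=6 → 1 1 1 6 6 6 6 1 1
A[mid]=6=6: mid=7
A[mid]=1<6: swap A[3],A[7]; lo=4,mid=8 → 1 1 1 1 6 6 6 6 1
A[mid]=1<6: swap A[4],A[8]; lo=5,mid=9 → 1 1 1 1 1 6 6 6 6
end: lo=5, hi=8; A = 1 1 1 1 1 6 6 6 6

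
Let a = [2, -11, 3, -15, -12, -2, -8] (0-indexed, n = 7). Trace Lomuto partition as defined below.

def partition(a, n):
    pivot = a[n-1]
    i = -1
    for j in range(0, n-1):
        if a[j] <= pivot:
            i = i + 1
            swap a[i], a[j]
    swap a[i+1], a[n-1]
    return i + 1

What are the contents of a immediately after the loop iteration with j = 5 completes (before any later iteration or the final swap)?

[-11, -15, -12, 2, 3, -2, -8]

pivot=-8, i=-1
j=0: 2>-8, skip
j=1: -11≤-8, i=0, swap(0,1) ⇒ [-11, 2, 3, -15, -12, -2, -8]
j=2: 3>-8, skip
j=3: -15≤-8, i=1, swap(1,3) ⇒ [-11, -15, 3, 2, -12, -2, -8]
j=4: -12≤-8, i=2, swap(2,4) ⇒ [-11, -15, -12, 2, 3, -2, -8]
j=5: -2>-8, skip
(after j=5) a = [-11, -15, -12, 2, 3, -2, -8]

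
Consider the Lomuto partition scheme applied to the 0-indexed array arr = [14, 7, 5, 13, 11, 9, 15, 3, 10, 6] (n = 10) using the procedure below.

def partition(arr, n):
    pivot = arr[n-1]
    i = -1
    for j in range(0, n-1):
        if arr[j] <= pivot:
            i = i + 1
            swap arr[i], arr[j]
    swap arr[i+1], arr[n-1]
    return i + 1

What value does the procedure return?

2

pivot = arr[9] = 6; i = -1
j=0: arr[0]=14 > 6 → no swap
j=1: arr[1]=7 > 6 → no swap
j=2: arr[2]=5 ≤ 6 → i=0, swap arr[0],arr[2] → [5, 7, 14, 13, 11, 9, 15, 3, 10, 6]
j=3: arr[3]=13 > 6 → no swap
j=4: arr[4]=11 > 6 → no swap
j=5: arr[5]=9 > 6 → no swap
j=6: arr[6]=15 > 6 → no swap
j=7: arr[7]=3 ≤ 6 → i=1, swap arr[1],arr[7] → [5, 3, 14, 13, 11, 9, 15, 7, 10, 6]
j=8: arr[8]=10 > 6 → no swap
final swap arr[2],arr[9] → [5, 3, 6, 13, 11, 9, 15, 7, 10, 14]; return 2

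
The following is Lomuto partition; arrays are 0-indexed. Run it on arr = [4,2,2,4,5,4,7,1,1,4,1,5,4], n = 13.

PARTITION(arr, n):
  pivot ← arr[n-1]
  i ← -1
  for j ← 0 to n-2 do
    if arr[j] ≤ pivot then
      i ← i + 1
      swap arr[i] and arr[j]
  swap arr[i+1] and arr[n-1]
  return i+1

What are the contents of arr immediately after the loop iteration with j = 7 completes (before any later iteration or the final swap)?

[4,2,2,4,4,1,7,5,1,4,1,5,4]

pivot = arr[12] = 4; i = -1
j=0: arr[0]=4 ≤ 4 → i=0, swap arr[0],arr[0] (no change) → [4,2,2,4,5,4,7,1,1,4,1,5,4]
j=1: arr[1]=2 ≤ 4 → i=1, swap arr[1],arr[1] (no change) → [4,2,2,4,5,4,7,1,1,4,1,5,4]
j=2: arr[2]=2 ≤ 4 → i=2, swap arr[2],arr[2] (no change) → [4,2,2,4,5,4,7,1,1,4,1,5,4]
j=3: arr[3]=4 ≤ 4 → i=3, swap arr[3],arr[3] (no change) → [4,2,2,4,5,4,7,1,1,4,1,5,4]
j=4: arr[4]=5 > 4 → no swap
j=5: arr[5]=4 ≤ 4 → i=4, swap arr[4],arr[5] → [4,2,2,4,4,5,7,1,1,4,1,5,4]
j=6: arr[6]=7 > 4 → no swap
j=7: arr[7]=1 ≤ 4 → i=5, swap arr[5],arr[7] → [4,2,2,4,4,1,7,5,1,4,1,5,4]
(after j=7) arr = [4,2,2,4,4,1,7,5,1,4,1,5,4]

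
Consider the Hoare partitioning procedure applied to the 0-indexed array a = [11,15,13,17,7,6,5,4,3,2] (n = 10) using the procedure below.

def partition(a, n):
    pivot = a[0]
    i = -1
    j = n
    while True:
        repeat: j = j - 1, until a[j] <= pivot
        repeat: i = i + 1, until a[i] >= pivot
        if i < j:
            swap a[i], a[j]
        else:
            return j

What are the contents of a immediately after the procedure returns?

[2,3,4,5,7,6,17,13,15,11]

pivot = a[0] = 11; i = -1, j = 10
j→9 (a[9]=2≤11), i→0 (a[0]=11≥11); i<j, swap → [2,15,13,17,7,6,5,4,3,11]
j→8 (a[8]=3≤11), i→1 (a[1]=15≥11); i<j, swap → [2,3,13,17,7,6,5,4,15,11]
j→7 (a[7]=4≤11), i→2 (a[2]=13≥11); i<j, swap → [2,3,4,17,7,6,5,13,15,11]
j→6 (a[6]=5≤11), i→3 (a[3]=17≥11); i<j, swap → [2,3,4,5,7,6,17,13,15,11]
j→5, i→6; i≥j, return j=5. a = [2,3,4,5,7,6,17,13,15,11]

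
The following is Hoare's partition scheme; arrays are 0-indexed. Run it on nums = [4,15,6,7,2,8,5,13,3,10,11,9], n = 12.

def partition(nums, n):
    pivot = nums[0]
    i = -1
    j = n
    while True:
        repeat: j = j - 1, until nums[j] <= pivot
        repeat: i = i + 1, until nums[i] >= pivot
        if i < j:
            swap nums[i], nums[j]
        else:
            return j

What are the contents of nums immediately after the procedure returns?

[3,2,6,7,15,8,5,13,4,10,11,9]

pivot = nums[0] = 4; i = -1, j = 12
j→8 (nums[8]=3≤4), i→0 (nums[0]=4≥4); i<j, swap → [3,15,6,7,2,8,5,13,4,10,11,9]
j→4 (nums[4]=2≤4), i→1 (nums[1]=15≥4); i<j, swap → [3,2,6,7,15,8,5,13,4,10,11,9]
j→1, i→2; i≥j, return j=1. nums = [3,2,6,7,15,8,5,13,4,10,11,9]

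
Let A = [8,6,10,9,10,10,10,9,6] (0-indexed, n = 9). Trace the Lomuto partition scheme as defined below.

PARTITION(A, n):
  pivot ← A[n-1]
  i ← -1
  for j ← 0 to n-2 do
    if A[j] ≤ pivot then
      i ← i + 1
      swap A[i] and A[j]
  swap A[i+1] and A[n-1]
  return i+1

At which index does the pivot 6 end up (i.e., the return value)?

pivot=6, i=-1
j=0: 8>6, skip
j=1: 6≤6, i=0, swap(0,1) ⇒ [6,8,10,9,10,10,10,9,6]
j=2: 10>6, skip
j=3: 9>6, skip
j=4: 10>6, skip
j=5: 10>6, skip
j=6: 10>6, skip
j=7: 9>6, skip
swap(1,8) ⇒ [6,6,10,9,10,10,10,9,8]; return 1

1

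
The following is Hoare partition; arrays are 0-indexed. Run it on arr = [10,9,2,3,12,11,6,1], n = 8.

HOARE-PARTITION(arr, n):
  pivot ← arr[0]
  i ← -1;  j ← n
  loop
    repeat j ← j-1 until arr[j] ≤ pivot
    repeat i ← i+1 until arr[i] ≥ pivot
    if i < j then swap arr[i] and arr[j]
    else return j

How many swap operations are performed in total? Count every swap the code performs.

2

pivot=10
j stops at 7 (1), i stops at 0 (10); swap ⇒ [1,9,2,3,12,11,6,10]
j stops at 6 (6), i stops at 4 (12); swap ⇒ [1,9,2,3,6,11,12,10]
j stops at 4, i stops at 5; i≥j ⇒ return 4. arr=[1,9,2,3,6,11,12,10]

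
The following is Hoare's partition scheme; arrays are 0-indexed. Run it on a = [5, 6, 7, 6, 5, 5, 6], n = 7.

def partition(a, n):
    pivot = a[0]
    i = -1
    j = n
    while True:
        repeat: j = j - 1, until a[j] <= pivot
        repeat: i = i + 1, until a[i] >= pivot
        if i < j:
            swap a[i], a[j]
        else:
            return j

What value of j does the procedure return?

1

pivot = a[0] = 5; i = -1, j = 7
j→5 (a[5]=5≤5), i→0 (a[0]=5≥5); i<j, swap → [5, 6, 7, 6, 5, 5, 6]
j→4 (a[4]=5≤5), i→1 (a[1]=6≥5); i<j, swap → [5, 5, 7, 6, 6, 5, 6]
j→1, i→2; i≥j, return j=1. a = [5, 5, 7, 6, 6, 5, 6]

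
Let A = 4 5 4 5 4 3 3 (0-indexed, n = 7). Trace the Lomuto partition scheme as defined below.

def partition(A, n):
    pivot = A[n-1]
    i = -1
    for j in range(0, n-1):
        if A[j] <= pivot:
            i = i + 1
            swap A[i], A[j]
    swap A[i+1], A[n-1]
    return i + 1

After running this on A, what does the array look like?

pivot = A[6] = 3; i = -1
j=0: A[0]=4 > 3 → no swap
j=1: A[1]=5 > 3 → no swap
j=2: A[2]=4 > 3 → no swap
j=3: A[3]=5 > 3 → no swap
j=4: A[4]=4 > 3 → no swap
j=5: A[5]=3 ≤ 3 → i=0, swap A[0],A[5] → 3 5 4 5 4 4 3
final swap A[1],A[6] → 3 3 4 5 4 4 5; return 1

3 3 4 5 4 4 5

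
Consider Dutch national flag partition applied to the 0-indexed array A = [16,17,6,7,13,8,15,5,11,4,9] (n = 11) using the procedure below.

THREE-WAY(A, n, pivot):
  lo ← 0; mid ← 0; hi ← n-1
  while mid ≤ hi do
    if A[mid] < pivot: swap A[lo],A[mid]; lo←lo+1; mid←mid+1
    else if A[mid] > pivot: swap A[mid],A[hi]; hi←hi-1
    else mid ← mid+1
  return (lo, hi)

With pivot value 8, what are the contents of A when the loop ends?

pivot = 8; lo=0, mid=0, hi=10
A[mid]=16>8: swap A[0],A[10]; hi=9 → [9,17,6,7,13,8,15,5,11,4,16]
A[mid]=9>8: swap A[0],A[9]; hi=8 → [4,17,6,7,13,8,15,5,11,9,16]
A[mid]=4<8: swap A[0],A[0]; lo=1,mid=1 → [4,17,6,7,13,8,15,5,11,9,16]
A[mid]=17>8: swap A[1],A[8]; hi=7 → [4,11,6,7,13,8,15,5,17,9,16]
A[mid]=11>8: swap A[1],A[7]; hi=6 → [4,5,6,7,13,8,15,11,17,9,16]
A[mid]=5<8: swap A[1],A[1]; lo=2,mid=2 → [4,5,6,7,13,8,15,11,17,9,16]
A[mid]=6<8: swap A[2],A[2]; lo=3,mid=3 → [4,5,6,7,13,8,15,11,17,9,16]
A[mid]=7<8: swap A[3],A[3]; lo=4,mid=4 → [4,5,6,7,13,8,15,11,17,9,16]
A[mid]=13>8: swap A[4],A[6]; hi=5 → [4,5,6,7,15,8,13,11,17,9,16]
A[mid]=15>8: swap A[4],A[5]; hi=4 → [4,5,6,7,8,15,13,11,17,9,16]
A[mid]=8=8: mid=5
end: lo=4, hi=4; A = [4,5,6,7,8,15,13,11,17,9,16]

[4,5,6,7,8,15,13,11,17,9,16]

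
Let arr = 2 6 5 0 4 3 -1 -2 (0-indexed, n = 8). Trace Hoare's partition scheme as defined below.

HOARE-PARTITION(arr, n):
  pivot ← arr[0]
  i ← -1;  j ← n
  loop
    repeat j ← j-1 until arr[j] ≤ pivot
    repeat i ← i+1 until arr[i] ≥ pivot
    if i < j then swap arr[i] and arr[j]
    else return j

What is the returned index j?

pivot = arr[0] = 2; i = -1, j = 8
j→7 (arr[7]=-2≤2), i→0 (arr[0]=2≥2); i<j, swap → -2 6 5 0 4 3 -1 2
j→6 (arr[6]=-1≤2), i→1 (arr[1]=6≥2); i<j, swap → -2 -1 5 0 4 3 6 2
j→3 (arr[3]=0≤2), i→2 (arr[2]=5≥2); i<j, swap → -2 -1 0 5 4 3 6 2
j→2, i→3; i≥j, return j=2. arr = -2 -1 0 5 4 3 6 2

2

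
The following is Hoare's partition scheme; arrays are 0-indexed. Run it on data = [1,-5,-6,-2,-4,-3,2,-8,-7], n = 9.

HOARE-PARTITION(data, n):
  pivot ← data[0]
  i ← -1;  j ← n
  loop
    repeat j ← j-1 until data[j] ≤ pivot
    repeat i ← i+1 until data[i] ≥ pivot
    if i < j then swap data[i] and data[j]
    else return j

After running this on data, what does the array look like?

[-7,-5,-6,-2,-4,-3,-8,2,1]

pivot=1
j stops at 8 (-7), i stops at 0 (1); swap ⇒ [-7,-5,-6,-2,-4,-3,2,-8,1]
j stops at 7 (-8), i stops at 6 (2); swap ⇒ [-7,-5,-6,-2,-4,-3,-8,2,1]
j stops at 6, i stops at 7; i≥j ⇒ return 6. data=[-7,-5,-6,-2,-4,-3,-8,2,1]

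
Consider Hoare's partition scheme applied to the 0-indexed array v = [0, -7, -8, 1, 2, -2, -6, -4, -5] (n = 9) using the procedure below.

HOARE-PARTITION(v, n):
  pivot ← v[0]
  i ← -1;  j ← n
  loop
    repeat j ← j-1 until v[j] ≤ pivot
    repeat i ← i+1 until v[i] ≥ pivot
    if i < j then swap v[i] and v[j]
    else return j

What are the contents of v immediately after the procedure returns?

pivot = v[0] = 0; i = -1, j = 9
j→8 (v[8]=-5≤0), i→0 (v[0]=0≥0); i<j, swap → [-5, -7, -8, 1, 2, -2, -6, -4, 0]
j→7 (v[7]=-4≤0), i→3 (v[3]=1≥0); i<j, swap → [-5, -7, -8, -4, 2, -2, -6, 1, 0]
j→6 (v[6]=-6≤0), i→4 (v[4]=2≥0); i<j, swap → [-5, -7, -8, -4, -6, -2, 2, 1, 0]
j→5, i→6; i≥j, return j=5. v = [-5, -7, -8, -4, -6, -2, 2, 1, 0]

[-5, -7, -8, -4, -6, -2, 2, 1, 0]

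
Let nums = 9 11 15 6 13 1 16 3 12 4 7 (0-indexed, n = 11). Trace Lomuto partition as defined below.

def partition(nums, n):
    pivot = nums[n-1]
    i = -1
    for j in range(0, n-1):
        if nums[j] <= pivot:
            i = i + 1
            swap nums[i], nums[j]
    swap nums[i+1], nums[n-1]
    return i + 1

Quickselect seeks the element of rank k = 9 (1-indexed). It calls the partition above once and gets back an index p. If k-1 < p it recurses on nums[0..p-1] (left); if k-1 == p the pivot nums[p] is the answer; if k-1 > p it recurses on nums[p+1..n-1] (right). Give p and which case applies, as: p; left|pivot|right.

4; right

pivot=7, i=-1
j=0: 9>7, skip
j=1: 11>7, skip
j=2: 15>7, skip
j=3: 6≤7, i=0, swap(0,3) ⇒ 6 11 15 9 13 1 16 3 12 4 7
j=4: 13>7, skip
j=5: 1≤7, i=1, swap(1,5) ⇒ 6 1 15 9 13 11 16 3 12 4 7
j=6: 16>7, skip
j=7: 3≤7, i=2, swap(2,7) ⇒ 6 1 3 9 13 11 16 15 12 4 7
j=8: 12>7, skip
j=9: 4≤7, i=3, swap(3,9) ⇒ 6 1 3 4 13 11 16 15 12 9 7
swap(4,10) ⇒ 6 1 3 4 7 11 16 15 12 9 13; return 4
p = 4; k-1 = 8 > 4 ⇒ right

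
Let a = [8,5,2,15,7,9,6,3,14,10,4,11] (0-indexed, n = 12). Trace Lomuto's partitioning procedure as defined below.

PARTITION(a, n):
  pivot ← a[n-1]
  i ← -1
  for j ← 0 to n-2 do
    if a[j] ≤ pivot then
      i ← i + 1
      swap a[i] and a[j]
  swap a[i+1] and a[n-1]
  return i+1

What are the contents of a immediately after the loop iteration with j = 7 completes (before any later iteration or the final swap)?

pivot=11, i=-1
j=0: 8≤11, i=0, swap(0,0) ⇒ [8,5,2,15,7,9,6,3,14,10,4,11]
j=1: 5≤11, i=1, swap(1,1) ⇒ [8,5,2,15,7,9,6,3,14,10,4,11]
j=2: 2≤11, i=2, swap(2,2) ⇒ [8,5,2,15,7,9,6,3,14,10,4,11]
j=3: 15>11, skip
j=4: 7≤11, i=3, swap(3,4) ⇒ [8,5,2,7,15,9,6,3,14,10,4,11]
j=5: 9≤11, i=4, swap(4,5) ⇒ [8,5,2,7,9,15,6,3,14,10,4,11]
j=6: 6≤11, i=5, swap(5,6) ⇒ [8,5,2,7,9,6,15,3,14,10,4,11]
j=7: 3≤11, i=6, swap(6,7) ⇒ [8,5,2,7,9,6,3,15,14,10,4,11]
(after j=7) a = [8,5,2,7,9,6,3,15,14,10,4,11]

[8,5,2,7,9,6,3,15,14,10,4,11]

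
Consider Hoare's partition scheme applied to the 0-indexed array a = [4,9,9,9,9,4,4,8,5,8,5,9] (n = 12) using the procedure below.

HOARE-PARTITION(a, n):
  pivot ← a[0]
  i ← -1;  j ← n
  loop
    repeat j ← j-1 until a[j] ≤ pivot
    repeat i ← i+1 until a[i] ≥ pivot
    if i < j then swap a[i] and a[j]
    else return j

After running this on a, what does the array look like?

pivot=4
j stops at 6 (4), i stops at 0 (4); swap ⇒ [4,9,9,9,9,4,4,8,5,8,5,9]
j stops at 5 (4), i stops at 1 (9); swap ⇒ [4,4,9,9,9,9,4,8,5,8,5,9]
j stops at 1, i stops at 2; i≥j ⇒ return 1. a=[4,4,9,9,9,9,4,8,5,8,5,9]

[4,4,9,9,9,9,4,8,5,8,5,9]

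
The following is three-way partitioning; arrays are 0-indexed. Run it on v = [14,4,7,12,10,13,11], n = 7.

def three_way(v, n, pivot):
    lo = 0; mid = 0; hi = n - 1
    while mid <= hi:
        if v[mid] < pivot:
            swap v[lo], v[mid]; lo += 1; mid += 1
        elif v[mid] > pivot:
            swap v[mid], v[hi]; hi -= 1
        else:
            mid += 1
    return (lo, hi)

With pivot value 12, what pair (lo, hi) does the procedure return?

lo=0 mid=0 hi=6
14>12: swap(0,6), hi=5 ⇒ [11,4,7,12,10,13,14]
11<12: swap(0,0), lo=1 mid=1 ⇒ [11,4,7,12,10,13,14]
4<12: swap(1,1), lo=2 mid=2 ⇒ [11,4,7,12,10,13,14]
7<12: swap(2,2), lo=3 mid=3 ⇒ [11,4,7,12,10,13,14]
12=12: mid=4
10<12: swap(3,4), lo=4 mid=5 ⇒ [11,4,7,10,12,13,14]
13>12: swap(5,5), hi=4 ⇒ [11,4,7,10,12,13,14]
done. lo=4 hi=4; v=[11,4,7,10,12,13,14]

(4, 4)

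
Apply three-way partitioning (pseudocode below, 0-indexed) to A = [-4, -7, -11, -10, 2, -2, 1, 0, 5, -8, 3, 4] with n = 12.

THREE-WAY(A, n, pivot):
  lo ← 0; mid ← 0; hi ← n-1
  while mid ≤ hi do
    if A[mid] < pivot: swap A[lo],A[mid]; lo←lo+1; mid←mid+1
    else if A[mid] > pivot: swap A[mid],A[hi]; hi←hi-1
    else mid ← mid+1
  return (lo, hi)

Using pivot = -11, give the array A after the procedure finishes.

pivot = -11; lo=0, mid=0, hi=11
A[mid]=-4>-11: swap A[0],A[11]; hi=10 → [4, -7, -11, -10, 2, -2, 1, 0, 5, -8, 3, -4]
A[mid]=4>-11: swap A[0],A[10]; hi=9 → [3, -7, -11, -10, 2, -2, 1, 0, 5, -8, 4, -4]
A[mid]=3>-11: swap A[0],A[9]; hi=8 → [-8, -7, -11, -10, 2, -2, 1, 0, 5, 3, 4, -4]
A[mid]=-8>-11: swap A[0],A[8]; hi=7 → [5, -7, -11, -10, 2, -2, 1, 0, -8, 3, 4, -4]
A[mid]=5>-11: swap A[0],A[7]; hi=6 → [0, -7, -11, -10, 2, -2, 1, 5, -8, 3, 4, -4]
A[mid]=0>-11: swap A[0],A[6]; hi=5 → [1, -7, -11, -10, 2, -2, 0, 5, -8, 3, 4, -4]
A[mid]=1>-11: swap A[0],A[5]; hi=4 → [-2, -7, -11, -10, 2, 1, 0, 5, -8, 3, 4, -4]
A[mid]=-2>-11: swap A[0],A[4]; hi=3 → [2, -7, -11, -10, -2, 1, 0, 5, -8, 3, 4, -4]
A[mid]=2>-11: swap A[0],A[3]; hi=2 → [-10, -7, -11, 2, -2, 1, 0, 5, -8, 3, 4, -4]
A[mid]=-10>-11: swap A[0],A[2]; hi=1 → [-11, -7, -10, 2, -2, 1, 0, 5, -8, 3, 4, -4]
A[mid]=-11=-11: mid=1
A[mid]=-7>-11: swap A[1],A[1]; hi=0 → [-11, -7, -10, 2, -2, 1, 0, 5, -8, 3, 4, -4]
end: lo=0, hi=0; A = [-11, -7, -10, 2, -2, 1, 0, 5, -8, 3, 4, -4]

[-11, -7, -10, 2, -2, 1, 0, 5, -8, 3, 4, -4]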